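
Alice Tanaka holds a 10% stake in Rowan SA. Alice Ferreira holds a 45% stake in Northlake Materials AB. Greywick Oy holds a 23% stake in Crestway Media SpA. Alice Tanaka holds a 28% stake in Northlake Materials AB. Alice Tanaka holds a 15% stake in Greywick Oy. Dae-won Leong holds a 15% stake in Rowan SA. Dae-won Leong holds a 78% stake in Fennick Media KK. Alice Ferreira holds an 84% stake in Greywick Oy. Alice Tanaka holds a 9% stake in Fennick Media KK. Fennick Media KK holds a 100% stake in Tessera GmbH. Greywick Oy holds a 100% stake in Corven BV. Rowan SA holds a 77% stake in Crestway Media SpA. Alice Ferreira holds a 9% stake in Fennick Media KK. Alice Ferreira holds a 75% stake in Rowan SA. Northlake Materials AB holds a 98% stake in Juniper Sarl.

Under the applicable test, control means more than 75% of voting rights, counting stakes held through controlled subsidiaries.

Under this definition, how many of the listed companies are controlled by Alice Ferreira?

2

Alice Ferreira holds 84% of Greywick, so Alice Ferreira controls Greywick.
Greywick holds 100% of Corven, so Alice Ferreira controls Corven.
No other company's threshold is met.
Alice Ferreira controls 2 companies.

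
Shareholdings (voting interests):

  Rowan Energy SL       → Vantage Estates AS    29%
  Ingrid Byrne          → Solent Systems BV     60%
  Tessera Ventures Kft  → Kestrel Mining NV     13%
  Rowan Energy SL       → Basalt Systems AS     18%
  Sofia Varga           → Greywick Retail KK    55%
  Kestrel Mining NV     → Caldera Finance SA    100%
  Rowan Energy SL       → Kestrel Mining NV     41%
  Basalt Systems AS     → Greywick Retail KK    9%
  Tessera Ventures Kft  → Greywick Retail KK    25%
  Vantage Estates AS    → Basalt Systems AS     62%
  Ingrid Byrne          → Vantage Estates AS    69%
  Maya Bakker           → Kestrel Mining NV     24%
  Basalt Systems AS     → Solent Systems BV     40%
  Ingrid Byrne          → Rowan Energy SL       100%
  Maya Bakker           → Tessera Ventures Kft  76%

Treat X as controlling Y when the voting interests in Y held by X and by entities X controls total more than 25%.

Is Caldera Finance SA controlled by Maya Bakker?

Maya holds 76% of Tessera, so Maya controls Tessera.
Maya and Tessera together hold 24% + 13% = 37% of Kestrel, so Maya controls Kestrel.
Kestrel holds 100% of Caldera, so Maya controls Caldera.

Yes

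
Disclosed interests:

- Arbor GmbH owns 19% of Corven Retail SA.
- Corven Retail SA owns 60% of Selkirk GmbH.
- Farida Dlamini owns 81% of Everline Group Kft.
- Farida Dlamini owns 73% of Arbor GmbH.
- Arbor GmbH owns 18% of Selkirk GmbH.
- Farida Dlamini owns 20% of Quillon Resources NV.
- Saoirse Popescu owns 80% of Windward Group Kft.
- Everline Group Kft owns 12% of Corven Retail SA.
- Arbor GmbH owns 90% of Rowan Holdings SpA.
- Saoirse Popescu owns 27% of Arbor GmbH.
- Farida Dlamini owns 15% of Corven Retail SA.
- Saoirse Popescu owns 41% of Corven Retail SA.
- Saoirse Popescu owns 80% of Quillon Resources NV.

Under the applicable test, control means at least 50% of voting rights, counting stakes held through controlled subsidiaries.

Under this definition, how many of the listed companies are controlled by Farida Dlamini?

Farida holds 81% of Everline, so Farida controls Everline.
Farida holds 73% of Arbor, so Farida controls Arbor.
Arbor holds 90% of Rowan, so Farida controls Rowan.
No other company's threshold is met.
Farida controls 3 companies.

3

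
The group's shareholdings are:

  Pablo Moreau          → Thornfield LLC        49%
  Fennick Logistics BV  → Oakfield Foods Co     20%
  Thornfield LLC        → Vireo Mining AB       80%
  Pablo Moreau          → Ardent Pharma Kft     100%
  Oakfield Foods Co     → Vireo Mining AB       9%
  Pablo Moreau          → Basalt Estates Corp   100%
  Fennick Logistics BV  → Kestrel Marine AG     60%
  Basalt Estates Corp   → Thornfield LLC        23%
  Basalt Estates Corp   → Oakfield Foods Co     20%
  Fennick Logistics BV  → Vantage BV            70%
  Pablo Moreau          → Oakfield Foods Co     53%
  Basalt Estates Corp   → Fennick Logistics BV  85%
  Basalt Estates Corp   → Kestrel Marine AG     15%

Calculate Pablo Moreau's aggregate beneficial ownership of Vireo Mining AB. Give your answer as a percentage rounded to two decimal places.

65.70%

Pablo reaches Vireo along 5 paths.
Via Basalt → Thornfield: 100% × 23% × 80% = 18.4%.
Via Thornfield: 49% × 80% = 39.2%.
Via Basalt → Fennick → Oakfield: 100% × 85% × 20% × 9% = 1.53%.
Via Basalt → Oakfield: 100% × 20% × 9% = 1.8%.
Via Oakfield: 53% × 9% = 4.77%.
Total: 18.4% + 39.2% + 1.53% + 1.8% + 4.77% = 65.7%.
Rounded: 65.70%.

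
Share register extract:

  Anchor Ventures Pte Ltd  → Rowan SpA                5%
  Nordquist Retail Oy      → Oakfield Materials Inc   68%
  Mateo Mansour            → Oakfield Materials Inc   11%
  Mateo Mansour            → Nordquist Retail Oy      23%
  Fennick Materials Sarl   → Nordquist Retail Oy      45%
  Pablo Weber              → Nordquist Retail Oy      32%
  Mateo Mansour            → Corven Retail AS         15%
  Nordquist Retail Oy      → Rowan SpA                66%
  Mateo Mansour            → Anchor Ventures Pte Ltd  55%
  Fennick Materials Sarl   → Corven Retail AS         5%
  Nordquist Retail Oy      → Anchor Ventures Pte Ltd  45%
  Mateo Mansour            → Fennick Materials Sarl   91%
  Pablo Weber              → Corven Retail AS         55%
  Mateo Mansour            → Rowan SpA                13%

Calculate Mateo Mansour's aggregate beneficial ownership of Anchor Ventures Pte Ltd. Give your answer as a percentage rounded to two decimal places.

83.78%

Mateo reaches Anchor along 3 paths.
Direct stake: 55% = 55%.
Via Nordquist: 23% × 45% = 10.35%.
Via Fennick → Nordquist: 91% × 45% × 45% = 18.4275%.
Total: 55% + 10.35% + 18.4275% = 83.7775%.
Rounded: 83.78%.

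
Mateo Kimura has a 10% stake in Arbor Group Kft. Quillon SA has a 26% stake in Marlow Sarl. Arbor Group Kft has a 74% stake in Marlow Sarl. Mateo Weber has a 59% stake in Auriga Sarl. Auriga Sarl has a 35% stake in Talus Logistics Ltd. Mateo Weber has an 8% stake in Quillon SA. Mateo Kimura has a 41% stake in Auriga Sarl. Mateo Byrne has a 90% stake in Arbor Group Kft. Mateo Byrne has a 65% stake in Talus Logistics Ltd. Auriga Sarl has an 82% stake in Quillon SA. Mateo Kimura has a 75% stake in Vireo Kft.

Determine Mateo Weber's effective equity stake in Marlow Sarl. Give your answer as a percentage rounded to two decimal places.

14.66%

Mateo Weber reaches Marlow along 2 paths.
Via Auriga → Quillon: 59% × 82% × 26% = 12.5788%.
Via Quillon: 8% × 26% = 2.08%.
Total: 12.5788% + 2.08% = 14.6588%.
Rounded: 14.66%.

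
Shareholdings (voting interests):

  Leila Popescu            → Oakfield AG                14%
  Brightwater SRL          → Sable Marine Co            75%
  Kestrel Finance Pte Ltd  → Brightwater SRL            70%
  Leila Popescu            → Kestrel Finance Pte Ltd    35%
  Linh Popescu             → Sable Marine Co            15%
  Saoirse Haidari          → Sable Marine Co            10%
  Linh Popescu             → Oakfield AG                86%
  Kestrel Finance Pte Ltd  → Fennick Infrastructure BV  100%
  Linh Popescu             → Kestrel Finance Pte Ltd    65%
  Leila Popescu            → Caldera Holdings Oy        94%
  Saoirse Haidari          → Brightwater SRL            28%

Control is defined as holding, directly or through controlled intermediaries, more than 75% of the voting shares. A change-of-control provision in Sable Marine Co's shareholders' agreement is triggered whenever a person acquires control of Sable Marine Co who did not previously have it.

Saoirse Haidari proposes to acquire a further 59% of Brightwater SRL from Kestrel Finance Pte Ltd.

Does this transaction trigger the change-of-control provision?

Yes

The purchase adds only to Saoirse's holdings (Kestrel's stake shrinks), so Saoirse is the only person who could newly come to control Sable.
Saoirse's largest direct stake is 28% in Brightwater, which does not meet the threshold, so Saoirse controls no company.
In Sable, Saoirse's side holds only 10%, not > 75%.
So before the transaction, Saoirse does not control Sable.
After the purchase, Saoirse's direct stake in Brightwater rises to 28% + 59% = 87%, and Kestrel's stake falls to 11%.
Saoirse holds 87% of Brightwater, so Saoirse controls Brightwater.
Brightwater and Saoirse together hold 75% + 10% = 85% of Sable, so Saoirse controls Sable.
Saoirse did not control Sable before and does after, so the clause is triggered.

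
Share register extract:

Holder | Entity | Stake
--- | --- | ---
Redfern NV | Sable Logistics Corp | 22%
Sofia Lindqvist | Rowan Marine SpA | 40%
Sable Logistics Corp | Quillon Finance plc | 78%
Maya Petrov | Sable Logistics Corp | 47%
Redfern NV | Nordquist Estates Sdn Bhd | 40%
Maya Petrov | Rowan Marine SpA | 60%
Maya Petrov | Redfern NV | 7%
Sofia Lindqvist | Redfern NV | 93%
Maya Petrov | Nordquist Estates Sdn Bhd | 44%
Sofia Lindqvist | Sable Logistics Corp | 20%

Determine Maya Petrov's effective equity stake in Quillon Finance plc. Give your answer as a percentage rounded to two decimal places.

Maya reaches Quillon along 2 paths.
Via Sable: 47% × 78% = 36.66%.
Via Redfern → Sable: 7% × 22% × 78% = 1.2012%.
Total: 36.66% + 1.2012% = 37.8612%.
Rounded: 37.86%.

37.86%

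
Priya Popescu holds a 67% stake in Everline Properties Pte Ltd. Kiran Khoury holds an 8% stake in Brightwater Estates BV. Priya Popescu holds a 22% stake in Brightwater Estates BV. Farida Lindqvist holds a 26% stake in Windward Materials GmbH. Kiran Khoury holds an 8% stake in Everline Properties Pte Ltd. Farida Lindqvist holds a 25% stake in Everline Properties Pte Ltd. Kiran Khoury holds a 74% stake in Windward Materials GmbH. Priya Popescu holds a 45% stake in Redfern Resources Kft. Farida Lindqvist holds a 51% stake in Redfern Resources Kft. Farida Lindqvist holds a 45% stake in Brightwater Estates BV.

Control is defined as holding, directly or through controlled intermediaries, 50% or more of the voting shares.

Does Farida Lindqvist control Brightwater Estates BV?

No

Farida holds 51% of Redfern, so Farida controls Redfern.
In Brightwater, Farida's side holds only 45%, not ≥ 50%.
So Farida does not control Brightwater.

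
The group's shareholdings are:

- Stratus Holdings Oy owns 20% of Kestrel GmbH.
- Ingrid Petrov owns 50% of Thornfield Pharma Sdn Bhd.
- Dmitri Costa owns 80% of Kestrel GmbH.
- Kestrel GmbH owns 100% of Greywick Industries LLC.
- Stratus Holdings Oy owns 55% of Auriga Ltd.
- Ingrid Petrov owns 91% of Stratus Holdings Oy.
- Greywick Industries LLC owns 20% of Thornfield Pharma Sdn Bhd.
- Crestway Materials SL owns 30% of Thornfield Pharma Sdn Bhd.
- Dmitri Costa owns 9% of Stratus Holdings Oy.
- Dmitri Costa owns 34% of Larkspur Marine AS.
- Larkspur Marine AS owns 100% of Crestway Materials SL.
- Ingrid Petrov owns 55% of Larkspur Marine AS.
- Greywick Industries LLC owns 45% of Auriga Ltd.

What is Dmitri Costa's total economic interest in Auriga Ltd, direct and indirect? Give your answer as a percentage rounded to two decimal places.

41.76%

Dmitri reaches Auriga along 3 paths.
Via Stratus: 9% × 55% = 4.95%.
Via Stratus → Kestrel → Greywick: 9% × 20% × 100% × 45% = 0.81%.
Via Kestrel → Greywick: 80% × 100% × 45% = 36%.
Total: 4.95% + 0.81% + 36% = 41.76%.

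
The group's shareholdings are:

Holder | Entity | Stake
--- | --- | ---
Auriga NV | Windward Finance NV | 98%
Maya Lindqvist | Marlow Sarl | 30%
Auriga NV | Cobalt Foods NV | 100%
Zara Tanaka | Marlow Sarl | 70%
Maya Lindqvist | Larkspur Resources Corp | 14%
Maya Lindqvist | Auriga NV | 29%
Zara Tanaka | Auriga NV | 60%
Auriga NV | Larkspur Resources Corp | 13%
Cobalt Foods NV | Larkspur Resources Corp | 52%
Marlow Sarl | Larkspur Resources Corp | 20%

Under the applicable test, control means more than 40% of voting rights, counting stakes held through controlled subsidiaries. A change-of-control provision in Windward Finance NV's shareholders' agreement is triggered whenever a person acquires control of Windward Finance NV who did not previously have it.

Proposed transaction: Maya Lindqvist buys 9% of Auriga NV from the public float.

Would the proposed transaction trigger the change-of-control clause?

No

The purchase changes only Maya's holdings, so Maya is the only person who could newly come to control Windward.
Maya's largest direct stake is 30% in Marlow, which does not meet the threshold, so Maya controls no company.
Neither Maya nor any entity Maya controls holds any voting interest in Windward.
So before the transaction, Maya does not control Windward.
After the purchase, Maya's direct stake in Auriga rises to 29% + 9% = 38%.
Maya's side now holds 38% of Auriga, not > 40%, so Maya still does not control Auriga.
After the transaction, neither Maya nor any entity Maya controls holds a voting interest in Windward, so Maya still does not control it.
No new person acquires control, so the clause is not triggered.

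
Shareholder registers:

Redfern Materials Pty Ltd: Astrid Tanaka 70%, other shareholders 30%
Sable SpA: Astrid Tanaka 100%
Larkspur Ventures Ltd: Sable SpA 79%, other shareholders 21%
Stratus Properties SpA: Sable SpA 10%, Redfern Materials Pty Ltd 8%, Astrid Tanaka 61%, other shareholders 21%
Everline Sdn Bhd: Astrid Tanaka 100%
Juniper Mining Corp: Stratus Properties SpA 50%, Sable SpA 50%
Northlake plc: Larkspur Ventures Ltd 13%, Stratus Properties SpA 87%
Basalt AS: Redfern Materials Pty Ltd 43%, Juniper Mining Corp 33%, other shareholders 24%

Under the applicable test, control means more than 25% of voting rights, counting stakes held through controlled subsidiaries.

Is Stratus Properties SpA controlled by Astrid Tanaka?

Astrid holds 70% of Redfern, so Astrid controls Redfern.
Astrid holds 100% of Sable, so Astrid controls Sable.
Sable and Redfern and Astrid together hold 10% + 8% + 61% = 79% of Stratus, so Astrid controls Stratus.

Yes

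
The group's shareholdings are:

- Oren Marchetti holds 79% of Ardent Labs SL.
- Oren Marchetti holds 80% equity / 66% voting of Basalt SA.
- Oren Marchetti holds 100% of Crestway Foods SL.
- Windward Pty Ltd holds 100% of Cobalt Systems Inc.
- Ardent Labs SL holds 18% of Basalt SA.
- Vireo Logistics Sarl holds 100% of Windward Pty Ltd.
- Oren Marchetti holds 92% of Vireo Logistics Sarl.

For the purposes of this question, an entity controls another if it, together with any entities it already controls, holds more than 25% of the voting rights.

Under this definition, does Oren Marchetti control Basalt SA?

Oren holds 79% of Ardent, so Oren controls Ardent.
Oren and Ardent together hold 66% + 18% = 84% of Basalt, so Oren controls Basalt.

Yes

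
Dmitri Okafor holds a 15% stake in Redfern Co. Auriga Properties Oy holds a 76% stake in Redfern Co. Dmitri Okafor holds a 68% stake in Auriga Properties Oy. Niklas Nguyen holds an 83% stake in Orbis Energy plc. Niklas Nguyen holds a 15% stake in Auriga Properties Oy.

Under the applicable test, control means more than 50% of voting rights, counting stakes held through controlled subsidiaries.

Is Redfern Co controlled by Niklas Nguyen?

No

Niklas holds 83% of Orbis, so Niklas controls Orbis.
Neither Niklas nor any entity Niklas controls holds any voting interest in Redfern.
So Niklas does not control Redfern.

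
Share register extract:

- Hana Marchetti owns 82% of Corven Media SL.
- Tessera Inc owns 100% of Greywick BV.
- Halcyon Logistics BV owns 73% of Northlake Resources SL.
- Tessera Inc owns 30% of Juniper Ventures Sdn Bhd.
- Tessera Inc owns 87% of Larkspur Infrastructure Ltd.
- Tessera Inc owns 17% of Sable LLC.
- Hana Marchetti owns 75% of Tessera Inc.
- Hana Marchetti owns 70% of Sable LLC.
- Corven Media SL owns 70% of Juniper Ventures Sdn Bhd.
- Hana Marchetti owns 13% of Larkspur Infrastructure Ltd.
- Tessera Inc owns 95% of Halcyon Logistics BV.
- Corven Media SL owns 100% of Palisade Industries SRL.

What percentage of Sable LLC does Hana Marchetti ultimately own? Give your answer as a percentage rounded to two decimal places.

82.75%

Hana reaches Sable along 2 paths.
Via Tessera: 75% × 17% = 12.75%.
Direct stake: 70% = 70%.
Total: 12.75% + 70% = 82.75%.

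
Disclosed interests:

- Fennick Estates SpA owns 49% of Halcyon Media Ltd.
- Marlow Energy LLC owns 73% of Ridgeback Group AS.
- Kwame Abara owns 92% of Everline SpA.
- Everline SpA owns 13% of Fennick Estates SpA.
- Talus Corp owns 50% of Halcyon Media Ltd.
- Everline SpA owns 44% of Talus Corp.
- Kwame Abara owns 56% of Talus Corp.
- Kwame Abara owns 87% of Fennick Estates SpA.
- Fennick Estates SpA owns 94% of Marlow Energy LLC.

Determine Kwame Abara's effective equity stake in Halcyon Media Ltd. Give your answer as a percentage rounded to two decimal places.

96.73%

Kwame reaches Halcyon along 4 paths.
Via Everline → Fennick: 92% × 13% × 49% = 5.8604%.
Via Fennick: 87% × 49% = 42.63%.
Via Everline → Talus: 92% × 44% × 50% = 20.24%.
Via Talus: 56% × 50% = 28%.
Total: 5.8604% + 42.63% + 20.24% + 28% = 96.7304%.
Rounded: 96.73%.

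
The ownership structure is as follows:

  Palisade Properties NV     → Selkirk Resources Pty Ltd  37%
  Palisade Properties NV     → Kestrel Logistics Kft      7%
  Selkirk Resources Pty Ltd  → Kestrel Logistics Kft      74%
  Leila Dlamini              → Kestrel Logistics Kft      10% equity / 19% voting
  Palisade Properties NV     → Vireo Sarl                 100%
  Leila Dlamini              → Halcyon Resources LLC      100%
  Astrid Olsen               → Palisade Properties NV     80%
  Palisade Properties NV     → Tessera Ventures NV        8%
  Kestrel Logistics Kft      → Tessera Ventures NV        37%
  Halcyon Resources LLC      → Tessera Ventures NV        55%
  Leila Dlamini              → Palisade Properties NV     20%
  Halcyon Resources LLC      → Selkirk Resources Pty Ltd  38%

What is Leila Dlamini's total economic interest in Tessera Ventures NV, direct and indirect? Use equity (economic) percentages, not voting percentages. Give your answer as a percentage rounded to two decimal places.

Leila reaches Tessera along 6 paths.
Via Palisade: 20% × 8% = 1.6%.
Via Halcyon → Selkirk → Kestrel: 100% × 38% × 74% × 37% = 10.4044%.
Via Palisade → Selkirk → Kestrel: 20% × 37% × 74% × 37% = 2.02612%.
Via Palisade → Kestrel: 20% × 7% × 37% = 0.518%.
Via Kestrel: 10% × 37% = 3.7%.
Via Halcyon: 100% × 55% = 55%.
Total: 1.6% + 10.4044% + 2.02612% + 0.518% + 3.7% + 55% = 73.24852%.
Rounded: 73.25%.

73.25%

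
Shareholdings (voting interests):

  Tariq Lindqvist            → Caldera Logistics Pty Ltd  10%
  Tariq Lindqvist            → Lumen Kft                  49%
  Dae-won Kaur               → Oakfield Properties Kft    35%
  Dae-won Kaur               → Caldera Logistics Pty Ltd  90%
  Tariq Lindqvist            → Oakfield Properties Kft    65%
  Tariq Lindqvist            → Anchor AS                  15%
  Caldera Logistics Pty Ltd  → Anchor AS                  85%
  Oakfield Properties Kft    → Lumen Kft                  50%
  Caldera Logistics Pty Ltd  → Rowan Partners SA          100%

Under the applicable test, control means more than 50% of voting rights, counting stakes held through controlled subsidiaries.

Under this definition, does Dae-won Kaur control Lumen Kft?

Dae-won holds 90% of Caldera, so Dae-won controls Caldera.
Caldera holds 85% of Anchor, so Dae-won controls Anchor.
Caldera holds 100% of Rowan, so Dae-won controls Rowan.
Neither Dae-won nor any entity Dae-won controls holds any voting interest in Lumen.
So Dae-won does not control Lumen.

No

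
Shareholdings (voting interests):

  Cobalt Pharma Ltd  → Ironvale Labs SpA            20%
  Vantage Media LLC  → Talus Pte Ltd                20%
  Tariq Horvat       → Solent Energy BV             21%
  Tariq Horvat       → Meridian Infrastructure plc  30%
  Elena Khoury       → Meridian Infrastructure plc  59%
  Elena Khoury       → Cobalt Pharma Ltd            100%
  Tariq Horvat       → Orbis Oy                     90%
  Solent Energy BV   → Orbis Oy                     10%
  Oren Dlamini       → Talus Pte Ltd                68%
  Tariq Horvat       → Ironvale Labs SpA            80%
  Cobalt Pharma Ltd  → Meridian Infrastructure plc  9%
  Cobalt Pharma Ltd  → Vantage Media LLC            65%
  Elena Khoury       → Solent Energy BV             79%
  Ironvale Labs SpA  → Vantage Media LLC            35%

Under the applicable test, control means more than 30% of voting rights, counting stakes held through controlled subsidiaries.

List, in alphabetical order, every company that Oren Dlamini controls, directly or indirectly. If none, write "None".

Oren holds 68% of Talus, so Oren controls Talus.
No other company's threshold is met.

Talus Pte Ltd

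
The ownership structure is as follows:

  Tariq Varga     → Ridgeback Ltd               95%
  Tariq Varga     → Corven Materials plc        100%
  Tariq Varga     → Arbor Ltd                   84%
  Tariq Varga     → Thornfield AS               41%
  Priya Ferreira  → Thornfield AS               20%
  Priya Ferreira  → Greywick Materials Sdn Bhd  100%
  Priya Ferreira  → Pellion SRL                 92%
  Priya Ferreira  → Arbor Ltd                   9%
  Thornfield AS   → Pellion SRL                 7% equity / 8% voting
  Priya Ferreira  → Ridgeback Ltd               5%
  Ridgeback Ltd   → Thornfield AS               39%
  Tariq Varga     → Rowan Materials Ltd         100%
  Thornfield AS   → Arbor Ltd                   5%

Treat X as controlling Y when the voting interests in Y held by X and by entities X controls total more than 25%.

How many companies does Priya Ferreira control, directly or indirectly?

Priya holds 100% of Greywick, so Priya controls Greywick.
Priya holds 92% of Pellion, so Priya controls Pellion.
No other company's threshold is met.
Priya controls 2 companies.

2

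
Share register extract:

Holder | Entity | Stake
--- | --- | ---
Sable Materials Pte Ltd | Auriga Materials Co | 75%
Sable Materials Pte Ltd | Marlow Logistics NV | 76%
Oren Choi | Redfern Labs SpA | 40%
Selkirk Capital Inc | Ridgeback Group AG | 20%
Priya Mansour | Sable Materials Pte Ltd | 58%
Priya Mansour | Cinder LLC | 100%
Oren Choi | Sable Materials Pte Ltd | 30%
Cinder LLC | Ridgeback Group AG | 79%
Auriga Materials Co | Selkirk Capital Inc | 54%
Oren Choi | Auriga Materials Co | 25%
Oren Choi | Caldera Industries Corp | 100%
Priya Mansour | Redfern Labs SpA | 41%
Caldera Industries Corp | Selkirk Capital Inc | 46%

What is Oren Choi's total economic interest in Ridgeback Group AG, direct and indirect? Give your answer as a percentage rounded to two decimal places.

14.33%

Oren reaches Ridgeback along 3 paths.
Via Auriga → Selkirk: 25% × 54% × 20% = 2.7%.
Via Sable → Auriga → Selkirk: 30% × 75% × 54% × 20% = 2.43%.
Via Caldera → Selkirk: 100% × 46% × 20% = 9.2%.
Total: 2.7% + 2.43% + 9.2% = 14.33%.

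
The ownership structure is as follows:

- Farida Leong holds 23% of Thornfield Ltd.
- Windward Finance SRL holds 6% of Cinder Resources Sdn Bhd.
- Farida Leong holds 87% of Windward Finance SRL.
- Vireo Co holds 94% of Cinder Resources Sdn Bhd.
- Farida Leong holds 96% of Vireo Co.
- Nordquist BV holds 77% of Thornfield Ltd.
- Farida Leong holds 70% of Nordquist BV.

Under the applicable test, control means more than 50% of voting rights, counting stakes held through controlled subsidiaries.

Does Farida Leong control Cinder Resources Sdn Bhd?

Farida holds 96% of Vireo, so Farida controls Vireo.
Farida holds 87% of Windward, so Farida controls Windward.
Windward and Vireo together hold 6% + 94% = 100% of Cinder, so Farida controls Cinder.

Yes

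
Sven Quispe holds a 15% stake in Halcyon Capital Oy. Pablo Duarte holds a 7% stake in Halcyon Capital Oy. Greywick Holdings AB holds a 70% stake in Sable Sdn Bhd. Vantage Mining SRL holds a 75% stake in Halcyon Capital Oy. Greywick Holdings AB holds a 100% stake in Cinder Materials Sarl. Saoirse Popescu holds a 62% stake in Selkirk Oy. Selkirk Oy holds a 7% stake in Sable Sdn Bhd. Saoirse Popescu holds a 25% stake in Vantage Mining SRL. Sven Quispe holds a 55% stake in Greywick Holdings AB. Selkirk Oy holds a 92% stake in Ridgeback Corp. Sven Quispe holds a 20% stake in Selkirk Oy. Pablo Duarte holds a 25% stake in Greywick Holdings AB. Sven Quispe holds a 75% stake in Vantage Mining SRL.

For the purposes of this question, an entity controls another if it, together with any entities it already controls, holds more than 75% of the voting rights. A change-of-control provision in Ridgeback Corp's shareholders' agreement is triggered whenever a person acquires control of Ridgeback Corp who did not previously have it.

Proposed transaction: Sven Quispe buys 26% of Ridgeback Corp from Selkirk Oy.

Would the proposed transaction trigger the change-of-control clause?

No

The purchase adds only to Sven's holdings (Selkirk's stake shrinks), so Sven is the only person who could newly come to control Ridgeback.
Sven's largest direct stake is 75% in Vantage, which does not meet the threshold, so Sven controls no company.
Neither Sven nor any entity Sven controls holds any voting interest in Ridgeback.
So before the transaction, Sven does not control Ridgeback.
After the purchase, Sven holds 26% of Ridgeback directly, and Selkirk's stake falls to 66%.
After the transaction, Sven's side holds 26% of Ridgeback, not > 75%, so Sven still does not control Ridgeback.
No new person acquires control, so the clause is not triggered.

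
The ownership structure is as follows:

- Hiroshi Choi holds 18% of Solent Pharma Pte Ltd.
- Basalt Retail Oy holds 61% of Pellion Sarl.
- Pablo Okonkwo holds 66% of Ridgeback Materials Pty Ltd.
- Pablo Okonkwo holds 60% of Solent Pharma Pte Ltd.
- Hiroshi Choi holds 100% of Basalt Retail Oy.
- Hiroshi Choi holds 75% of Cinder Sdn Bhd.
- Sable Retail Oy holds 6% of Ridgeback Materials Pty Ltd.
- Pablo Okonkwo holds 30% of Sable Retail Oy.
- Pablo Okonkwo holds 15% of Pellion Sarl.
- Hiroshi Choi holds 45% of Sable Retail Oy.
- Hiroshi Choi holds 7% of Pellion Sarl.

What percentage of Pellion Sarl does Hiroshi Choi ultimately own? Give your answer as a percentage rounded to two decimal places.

68.00%

Hiroshi reaches Pellion along 2 paths.
Direct stake: 7% = 7%.
Via Basalt: 100% × 61% = 61%.
Total: 7% + 61% = 68%.
Rounded: 68.00%.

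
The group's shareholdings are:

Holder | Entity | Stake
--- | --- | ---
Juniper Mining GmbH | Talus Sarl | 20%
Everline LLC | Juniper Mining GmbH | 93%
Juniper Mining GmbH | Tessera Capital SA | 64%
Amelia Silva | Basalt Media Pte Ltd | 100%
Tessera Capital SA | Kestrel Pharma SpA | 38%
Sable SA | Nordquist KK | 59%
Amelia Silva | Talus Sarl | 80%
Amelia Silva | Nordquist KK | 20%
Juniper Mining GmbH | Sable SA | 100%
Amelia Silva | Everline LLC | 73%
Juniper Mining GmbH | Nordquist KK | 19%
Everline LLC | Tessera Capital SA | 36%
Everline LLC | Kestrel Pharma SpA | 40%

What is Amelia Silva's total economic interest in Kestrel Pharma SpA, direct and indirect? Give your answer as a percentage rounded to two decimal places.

55.70%

Amelia reaches Kestrel along 3 paths.
Via Everline → Tessera: 73% × 36% × 38% = 9.9864%.
Via Everline → Juniper → Tessera: 73% × 93% × 64% × 38% = 16.510848%.
Via Everline: 73% × 40% = 29.2%.
Total: 9.9864% + 16.510848% + 29.2% = 55.697248%.
Rounded: 55.70%.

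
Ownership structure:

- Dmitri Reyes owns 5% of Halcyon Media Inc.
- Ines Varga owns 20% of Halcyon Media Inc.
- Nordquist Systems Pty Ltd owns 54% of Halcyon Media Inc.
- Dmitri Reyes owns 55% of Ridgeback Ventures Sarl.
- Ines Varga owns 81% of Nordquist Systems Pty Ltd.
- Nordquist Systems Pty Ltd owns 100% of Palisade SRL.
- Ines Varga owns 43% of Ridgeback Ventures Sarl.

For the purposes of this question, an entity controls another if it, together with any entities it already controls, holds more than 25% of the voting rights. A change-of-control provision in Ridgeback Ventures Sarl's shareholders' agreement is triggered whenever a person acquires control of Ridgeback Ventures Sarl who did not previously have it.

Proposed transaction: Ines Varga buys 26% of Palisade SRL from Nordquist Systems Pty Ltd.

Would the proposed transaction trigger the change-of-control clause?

No

The purchase adds only to Ines's holdings (Nordquist's stake shrinks), so Ines is the only person who could newly come to control Ridgeback.
Ines holds 43% of Ridgeback, so Ines controls Ridgeback.
So Ines already controls Ridgeback before the transaction.
After the purchase, Ines holds 26% of Palisade directly, and Nordquist's stake falls to 74%.
Ines controlled Ridgeback already, so this is not a new person acquiring control; every other person's position is unchanged or reduced.
No new person acquires control, so the clause is not triggered.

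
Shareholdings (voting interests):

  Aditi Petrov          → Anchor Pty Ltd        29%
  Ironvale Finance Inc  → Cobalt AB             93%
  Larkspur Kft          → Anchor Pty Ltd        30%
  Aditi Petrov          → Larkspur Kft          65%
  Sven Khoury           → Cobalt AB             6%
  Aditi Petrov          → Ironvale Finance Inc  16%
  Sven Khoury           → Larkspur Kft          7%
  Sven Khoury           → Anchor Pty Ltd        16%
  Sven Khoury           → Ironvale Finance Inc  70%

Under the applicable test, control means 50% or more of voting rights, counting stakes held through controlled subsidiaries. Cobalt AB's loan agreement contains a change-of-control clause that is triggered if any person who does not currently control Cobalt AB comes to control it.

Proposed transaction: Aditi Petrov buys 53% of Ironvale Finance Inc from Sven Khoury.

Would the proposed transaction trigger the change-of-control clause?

Yes

The purchase adds only to Aditi's holdings (Sven's stake shrinks), so Aditi is the only person who could newly come to control Cobalt.
Aditi holds 65% of Larkspur, so Aditi controls Larkspur.
Aditi and Larkspur together hold 29% + 30% = 59% of Anchor, so Aditi controls Anchor.
Neither Aditi nor any entity Aditi controls holds any voting interest in Cobalt.
So before the transaction, Aditi does not control Cobalt.
After the purchase, Aditi's direct stake in Ironvale rises to 16% + 53% = 69%, and Sven's stake falls to 17%.
Aditi holds 69% of Ironvale, so Aditi controls Ironvale.
Ironvale holds 93% of Cobalt, so Aditi controls Cobalt.
Aditi did not control Cobalt before and does after, so the clause is triggered.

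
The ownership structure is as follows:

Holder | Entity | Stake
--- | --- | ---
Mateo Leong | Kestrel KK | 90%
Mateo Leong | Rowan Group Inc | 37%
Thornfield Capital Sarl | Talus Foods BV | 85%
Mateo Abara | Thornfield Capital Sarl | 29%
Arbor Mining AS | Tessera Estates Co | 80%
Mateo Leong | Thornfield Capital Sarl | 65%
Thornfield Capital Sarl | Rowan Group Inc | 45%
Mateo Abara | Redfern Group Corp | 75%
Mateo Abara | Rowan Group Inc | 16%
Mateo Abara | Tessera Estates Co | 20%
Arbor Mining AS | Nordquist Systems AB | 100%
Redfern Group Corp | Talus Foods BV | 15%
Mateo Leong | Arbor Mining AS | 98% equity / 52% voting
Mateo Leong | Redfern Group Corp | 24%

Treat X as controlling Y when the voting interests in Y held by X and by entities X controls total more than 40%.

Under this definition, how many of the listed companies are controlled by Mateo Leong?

Mateo Leong holds 65% of Thornfield, so Mateo Leong controls Thornfield.
Thornfield and Mateo Leong together hold 45% + 37% = 82% of Rowan, so Mateo Leong controls Rowan.
Mateo Leong holds 52% of Arbor, so Mateo Leong controls Arbor.
Arbor holds 80% of Tessera, so Mateo Leong controls Tessera.
Arbor holds 100% of Nordquist, so Mateo Leong controls Nordquist.
Thornfield holds 85% of Talus, so Mateo Leong controls Talus.
Mateo Leong holds 90% of Kestrel, so Mateo Leong controls Kestrel.
No other company's threshold is met.
Mateo Leong controls 7 companies.

7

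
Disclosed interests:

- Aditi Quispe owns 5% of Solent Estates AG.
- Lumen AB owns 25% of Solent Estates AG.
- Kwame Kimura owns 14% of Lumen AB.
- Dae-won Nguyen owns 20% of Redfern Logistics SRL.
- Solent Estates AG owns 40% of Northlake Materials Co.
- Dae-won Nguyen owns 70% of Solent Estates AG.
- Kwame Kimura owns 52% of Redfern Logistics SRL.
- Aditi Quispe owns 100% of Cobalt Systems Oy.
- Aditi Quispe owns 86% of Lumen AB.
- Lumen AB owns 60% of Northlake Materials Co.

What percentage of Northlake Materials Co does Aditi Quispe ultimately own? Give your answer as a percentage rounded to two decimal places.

62.20%

Aditi reaches Northlake along 3 paths.
Via Lumen → Solent: 86% × 25% × 40% = 8.6%.
Via Solent: 5% × 40% = 2%.
Via Lumen: 86% × 60% = 51.6%.
Total: 8.6% + 2% + 51.6% = 62.2%.
Rounded: 62.20%.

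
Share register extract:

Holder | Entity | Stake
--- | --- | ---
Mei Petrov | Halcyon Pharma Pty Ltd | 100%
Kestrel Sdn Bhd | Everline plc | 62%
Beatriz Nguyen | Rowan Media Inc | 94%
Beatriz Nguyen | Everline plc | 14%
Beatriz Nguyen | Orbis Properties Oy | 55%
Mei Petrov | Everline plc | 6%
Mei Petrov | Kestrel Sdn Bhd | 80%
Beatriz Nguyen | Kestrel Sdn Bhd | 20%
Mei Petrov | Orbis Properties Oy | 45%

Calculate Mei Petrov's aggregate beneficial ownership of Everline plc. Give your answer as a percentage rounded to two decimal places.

Mei reaches Everline along 2 paths.
Direct stake: 6% = 6%.
Via Kestrel: 80% × 62% = 49.6%.
Total: 6% + 49.6% = 55.6%.
Rounded: 55.60%.

55.60%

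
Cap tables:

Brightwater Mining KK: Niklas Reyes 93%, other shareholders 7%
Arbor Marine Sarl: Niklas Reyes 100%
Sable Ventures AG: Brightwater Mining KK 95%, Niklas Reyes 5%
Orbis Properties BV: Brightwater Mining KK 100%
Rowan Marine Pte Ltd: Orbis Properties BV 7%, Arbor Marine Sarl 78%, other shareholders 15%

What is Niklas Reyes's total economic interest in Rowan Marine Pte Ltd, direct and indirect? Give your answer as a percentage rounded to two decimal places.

84.51%

Niklas reaches Rowan along 2 paths.
Via Brightwater → Orbis: 93% × 100% × 7% = 6.51%.
Via Arbor: 100% × 78% = 78%.
Total: 6.51% + 78% = 84.51%.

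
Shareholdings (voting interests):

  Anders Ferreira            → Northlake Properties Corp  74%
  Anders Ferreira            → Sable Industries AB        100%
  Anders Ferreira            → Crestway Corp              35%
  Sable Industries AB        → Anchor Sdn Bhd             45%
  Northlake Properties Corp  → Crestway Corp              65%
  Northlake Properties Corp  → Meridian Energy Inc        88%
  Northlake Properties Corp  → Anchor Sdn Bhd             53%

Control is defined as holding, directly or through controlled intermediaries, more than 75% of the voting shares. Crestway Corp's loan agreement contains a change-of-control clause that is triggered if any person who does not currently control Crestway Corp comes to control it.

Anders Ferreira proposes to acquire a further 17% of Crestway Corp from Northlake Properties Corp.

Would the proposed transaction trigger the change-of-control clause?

No

The purchase adds only to Anders's holdings (Northlake's stake shrinks), so Anders is the only person who could newly come to control Crestway.
Anders holds 100% of Sable, so Anders controls Sable.
In Crestway, Anders's side holds only 35%, not > 75%.
So before the transaction, Anders does not control Crestway.
After the purchase, Anders's direct stake in Crestway rises to 35% + 17% = 52%, and Northlake's stake falls to 48%.
After the transaction, Anders's side holds 52% of Crestway, not > 75%, so Anders still does not control Crestway.
No new person acquires control, so the clause is not triggered.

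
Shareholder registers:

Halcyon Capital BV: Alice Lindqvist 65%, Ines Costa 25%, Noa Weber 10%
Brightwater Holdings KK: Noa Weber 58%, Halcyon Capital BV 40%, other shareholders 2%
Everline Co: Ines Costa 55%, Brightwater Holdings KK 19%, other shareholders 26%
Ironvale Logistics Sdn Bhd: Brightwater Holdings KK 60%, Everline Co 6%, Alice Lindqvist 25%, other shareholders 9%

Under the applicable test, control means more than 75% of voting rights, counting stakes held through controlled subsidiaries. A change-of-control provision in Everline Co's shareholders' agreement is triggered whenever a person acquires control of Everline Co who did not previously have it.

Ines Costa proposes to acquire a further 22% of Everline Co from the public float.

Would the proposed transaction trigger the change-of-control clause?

The purchase changes only Ines's holdings, so Ines is the only person who could newly come to control Everline.
Ines's largest direct stake is 55% in Everline, which does not meet the threshold, so Ines controls no company.
In Everline, Ines's side holds only 55%, not > 75%.
So before the transaction, Ines does not control Everline.
After the purchase, Ines's direct stake in Everline rises to 55% + 22% = 77%.
Ines holds 77% of Everline, so Ines controls Everline.
Ines did not control Everline before and does after, so the clause is triggered.

Yes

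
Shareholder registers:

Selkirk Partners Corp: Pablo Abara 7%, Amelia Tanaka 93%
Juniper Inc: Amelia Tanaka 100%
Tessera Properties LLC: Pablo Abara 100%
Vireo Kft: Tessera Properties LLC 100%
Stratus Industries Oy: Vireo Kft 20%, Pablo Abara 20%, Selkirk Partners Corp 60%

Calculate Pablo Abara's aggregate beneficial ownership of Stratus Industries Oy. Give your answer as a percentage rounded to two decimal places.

Pablo reaches Stratus along 3 paths.
Via Tessera → Vireo: 100% × 100% × 20% = 20%.
Direct stake: 20% = 20%.
Via Selkirk: 7% × 60% = 4.2%.
Total: 20% + 20% + 4.2% = 44.2%.
Rounded: 44.20%.

44.20%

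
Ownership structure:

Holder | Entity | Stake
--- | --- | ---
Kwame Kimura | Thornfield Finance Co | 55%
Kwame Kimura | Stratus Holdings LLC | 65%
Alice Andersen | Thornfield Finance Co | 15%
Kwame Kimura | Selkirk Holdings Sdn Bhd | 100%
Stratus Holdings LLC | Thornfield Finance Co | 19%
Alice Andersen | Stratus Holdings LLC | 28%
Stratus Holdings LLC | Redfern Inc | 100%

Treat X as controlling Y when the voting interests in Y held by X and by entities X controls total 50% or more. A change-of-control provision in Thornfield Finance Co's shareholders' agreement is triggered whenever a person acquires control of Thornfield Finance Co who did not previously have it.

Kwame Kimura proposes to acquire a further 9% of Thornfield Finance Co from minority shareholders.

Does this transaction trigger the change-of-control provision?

No

The purchase changes only Kwame's holdings, so Kwame is the only person who could newly come to control Thornfield.
Kwame holds 65% of Stratus, so Kwame controls Stratus.
Kwame and Stratus together hold 55% + 19% = 74% of Thornfield, so Kwame controls Thornfield.
So Kwame already controls Thornfield before the transaction.
After the purchase, Kwame's direct stake in Thornfield rises to 55% + 9% = 64%.
Kwame controlled Thornfield already, so this is not a new person acquiring control; every other person's position is unchanged or reduced.
No new person acquires control, so the clause is not triggered.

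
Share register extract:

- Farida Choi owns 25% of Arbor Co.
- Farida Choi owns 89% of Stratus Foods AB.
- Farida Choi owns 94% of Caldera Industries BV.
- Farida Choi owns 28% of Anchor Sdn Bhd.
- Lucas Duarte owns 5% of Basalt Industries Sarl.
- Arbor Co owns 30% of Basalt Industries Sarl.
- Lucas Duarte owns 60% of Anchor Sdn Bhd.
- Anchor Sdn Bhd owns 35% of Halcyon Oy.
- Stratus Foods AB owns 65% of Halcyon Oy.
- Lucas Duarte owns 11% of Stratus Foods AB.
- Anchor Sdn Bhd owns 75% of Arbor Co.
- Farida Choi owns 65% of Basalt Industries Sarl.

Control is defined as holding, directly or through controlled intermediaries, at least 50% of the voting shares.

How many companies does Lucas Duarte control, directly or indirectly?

Lucas holds 60% of Anchor, so Lucas controls Anchor.
Anchor holds 75% of Arbor, so Lucas controls Arbor.
No other company's threshold is met.
Lucas controls 2 companies.

2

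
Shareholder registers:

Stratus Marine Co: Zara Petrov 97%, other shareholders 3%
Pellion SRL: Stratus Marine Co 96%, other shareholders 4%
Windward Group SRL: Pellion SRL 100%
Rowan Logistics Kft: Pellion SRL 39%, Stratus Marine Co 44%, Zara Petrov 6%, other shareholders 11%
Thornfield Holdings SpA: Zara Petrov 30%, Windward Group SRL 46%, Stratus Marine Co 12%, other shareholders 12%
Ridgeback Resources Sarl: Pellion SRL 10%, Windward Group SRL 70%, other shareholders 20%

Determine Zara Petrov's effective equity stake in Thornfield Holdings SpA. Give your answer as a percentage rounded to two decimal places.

84.48%

Zara reaches Thornfield along 3 paths.
Direct stake: 30% = 30%.
Via Stratus → Pellion → Windward: 97% × 96% × 100% × 46% = 42.8352%.
Via Stratus: 97% × 12% = 11.64%.
Total: 30% + 42.8352% + 11.64% = 84.4752%.
Rounded: 84.48%.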